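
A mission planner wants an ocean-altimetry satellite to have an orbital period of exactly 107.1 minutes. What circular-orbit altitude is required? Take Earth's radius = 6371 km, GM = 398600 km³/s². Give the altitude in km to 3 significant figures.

1100 km

T = 107.1 min = 6426.0 s.
From T = 2π√(a³/μ): a = (μ T²/4π²)^(1/3) = (398600 × 6426.0² / 4π²)^(1/3) = 7471 km.
Altitude h = a − R = 7471 − 6371 = 1100 km.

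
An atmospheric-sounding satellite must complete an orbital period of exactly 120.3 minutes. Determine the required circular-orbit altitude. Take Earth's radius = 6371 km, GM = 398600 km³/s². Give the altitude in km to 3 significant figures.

T = 120.3 min = 7218.0 s.
From T = 2π√(a³/μ): a = (μ T²/4π²)^(1/3) = (398600 × 7218.0² / 4π²)^(1/3) = 8072 km.
Altitude h = a − R = 8072 − 6371 = 1701 km.

1700 km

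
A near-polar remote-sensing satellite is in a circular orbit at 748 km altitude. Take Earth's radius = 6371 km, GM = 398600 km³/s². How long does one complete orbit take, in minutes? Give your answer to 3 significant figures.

99.6 min

Semi-major axis a = 6371 + 748 = 7119 km. Period T = 2π√(a³/μ) = 2π√(7119³/398600) = 5977.8 s = 99.63 min.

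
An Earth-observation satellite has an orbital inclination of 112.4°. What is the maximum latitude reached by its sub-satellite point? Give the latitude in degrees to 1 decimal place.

Retrograde orbit: the ground track reaches ±(180° − i) = ±(180 − 112.4) = ±67.6°.

67.6°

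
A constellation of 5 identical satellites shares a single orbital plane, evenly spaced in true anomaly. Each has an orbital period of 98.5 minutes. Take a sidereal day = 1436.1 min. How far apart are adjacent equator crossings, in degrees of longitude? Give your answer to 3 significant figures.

T = 98.5 min = 5910.0 s.
Single-satellite node shift = (5910.0/86166) × 360° = 24.69°.
With 5 satellites evenly phased, successive equator crossings are 24.69/5 = 4.938° apart.

4.94°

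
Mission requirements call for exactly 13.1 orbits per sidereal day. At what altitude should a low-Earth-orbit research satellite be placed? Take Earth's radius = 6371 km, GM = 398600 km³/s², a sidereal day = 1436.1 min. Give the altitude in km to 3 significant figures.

1220 km

Required period T = 86166 / 13.1 = 6577.6 s.
From T = 2π√(a³/μ): a = (μ T²/4π²)^(1/3) = (398600 × 6577.6² / 4π²)^(1/3) = 7588 km.
Altitude h = a − R = 7588 − 6371 = 1217 km.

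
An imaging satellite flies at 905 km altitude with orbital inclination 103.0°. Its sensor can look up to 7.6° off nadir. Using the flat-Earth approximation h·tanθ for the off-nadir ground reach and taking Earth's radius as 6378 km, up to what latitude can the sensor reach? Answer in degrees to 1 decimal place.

78.1°

Retrograde orbit: the ground track reaches ±(180° − i) = ±(180 − 103.0) = ±77.0°.
Sensor half-swath on the ground ≈ 905·tan(7.6°) = 121 km = 1.08° of latitude.
Maximum observable latitude ≈ 77.0 + 1.08 = 78.1°.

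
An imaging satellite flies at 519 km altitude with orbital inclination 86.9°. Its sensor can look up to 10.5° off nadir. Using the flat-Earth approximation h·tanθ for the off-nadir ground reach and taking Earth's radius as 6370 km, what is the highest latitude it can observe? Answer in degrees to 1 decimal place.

87.8°

For a prograde orbit the ground track reaches latitude ±i = ±86.9°.
Sensor half-swath on the ground ≈ 519·tan(10.5°) = 96 km = 0.87° of latitude.
Maximum observable latitude ≈ 86.9 + 0.87 = 87.8°.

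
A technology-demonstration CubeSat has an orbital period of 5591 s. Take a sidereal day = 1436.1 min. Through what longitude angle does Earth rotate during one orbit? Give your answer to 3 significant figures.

During one orbit Earth rotates (5591.0 / 86166) × 360° = 23.36°.

23.4°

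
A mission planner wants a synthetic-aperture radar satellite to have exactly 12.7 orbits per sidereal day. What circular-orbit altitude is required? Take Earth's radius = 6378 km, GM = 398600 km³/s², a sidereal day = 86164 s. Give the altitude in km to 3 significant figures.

1370 km

Required period T = 86164 / 12.7 = 6784.6 s.
From T = 2π√(a³/μ): a = (μ T²/4π²)^(1/3) = (398600 × 6784.6² / 4π²)^(1/3) = 7746 km.
Altitude h = a − R = 7746 − 6378 = 1368 km.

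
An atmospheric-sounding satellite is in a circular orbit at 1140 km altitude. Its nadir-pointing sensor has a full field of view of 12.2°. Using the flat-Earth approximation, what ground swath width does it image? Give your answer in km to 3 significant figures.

244 km

Half-angle = 12.2°/2 = 6.1°.
Swath width ≈ 2h·tan(θ/2) = 2 × 1140 × tan(6.1°) = 243.7 km.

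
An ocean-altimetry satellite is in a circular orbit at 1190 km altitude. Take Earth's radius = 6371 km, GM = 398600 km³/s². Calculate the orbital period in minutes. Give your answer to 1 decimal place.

Semi-major axis a = 6371 + 1190 = 7561 km. Period T = 2π√(a³/μ) = 2π√(7561³/398600) = 6543.0 s = 109.05 min.

109.1 min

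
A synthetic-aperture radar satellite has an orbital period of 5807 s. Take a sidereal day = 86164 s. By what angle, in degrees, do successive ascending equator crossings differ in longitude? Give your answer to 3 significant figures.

During one orbit Earth rotates (5807.0 / 86164) × 360° = 24.26°.

24.3°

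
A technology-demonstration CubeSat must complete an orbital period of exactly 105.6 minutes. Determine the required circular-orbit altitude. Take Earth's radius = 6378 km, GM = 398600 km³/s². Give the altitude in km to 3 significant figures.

1020 km

T = 105.6 min = 6336.0 s.
From T = 2π√(a³/μ): a = (μ T²/4π²)^(1/3) = (398600 × 6336.0² / 4π²)^(1/3) = 7401 km.
Altitude h = a − R = 7401 − 6378 = 1023 km.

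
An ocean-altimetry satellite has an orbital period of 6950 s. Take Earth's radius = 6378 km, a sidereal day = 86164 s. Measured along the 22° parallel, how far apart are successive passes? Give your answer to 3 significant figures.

Node shift per orbit = (6950.0/86164) × 360° = 29.04°.
Equatorial spacing = 29.04 × 111.3 km/° = 3232 km.
At 22° latitude, spacing = 3232 × cos(22°) = 2997 km.

3000 km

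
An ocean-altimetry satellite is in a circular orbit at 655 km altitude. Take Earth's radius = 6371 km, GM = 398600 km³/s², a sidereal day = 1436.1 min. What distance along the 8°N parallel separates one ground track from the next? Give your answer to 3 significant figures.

2700 km

Semi-major axis a = 6371 + 655 = 7026 km. Period T = 2π√(a³/μ) = 2π√(7026³/398600) = 5861.0 s = 97.68 min.
Node shift per orbit = (5861.0/86166) × 360° = 24.49°.
Equatorial spacing = 24.49 × 111.2 km/° = 2723 km.
At 8° latitude, spacing = 2723 × cos(8°) = 2696 km.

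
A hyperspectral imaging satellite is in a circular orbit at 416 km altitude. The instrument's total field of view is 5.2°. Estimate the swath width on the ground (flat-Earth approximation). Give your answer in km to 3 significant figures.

Half-angle = 5.2°/2 = 2.6°.
Swath width ≈ 2h·tan(θ/2) = 2 × 416 × tan(2.6°) = 37.8 km.

37.8 km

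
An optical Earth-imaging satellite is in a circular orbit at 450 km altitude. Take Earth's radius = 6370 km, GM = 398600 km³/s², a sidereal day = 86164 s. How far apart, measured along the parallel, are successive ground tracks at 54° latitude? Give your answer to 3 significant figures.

Semi-major axis a = 6370 + 450 = 6820 km. Period T = 2π√(a³/μ) = 2π√(6820³/398600) = 5605.2 s = 93.42 min.
Node shift per orbit = (5605.2/86164) × 360° = 23.42°.
Equatorial spacing = 23.42 × 111.2 km/° = 2604 km.
At 54° latitude, spacing = 2604 × cos(54°) = 1530 km.

1530 km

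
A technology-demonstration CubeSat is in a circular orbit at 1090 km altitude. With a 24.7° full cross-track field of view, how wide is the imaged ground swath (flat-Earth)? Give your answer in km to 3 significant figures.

Half-angle = 24.7°/2 = 12.35°.
Swath width ≈ 2h·tan(θ/2) = 2 × 1090 × tan(12.35°) = 477.3 km.

477 km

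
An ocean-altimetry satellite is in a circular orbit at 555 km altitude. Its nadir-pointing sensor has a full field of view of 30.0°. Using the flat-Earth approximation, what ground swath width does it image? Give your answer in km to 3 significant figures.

297 km

Half-angle = 30.0°/2 = 15°.
Swath width ≈ 2h·tan(θ/2) = 2 × 555 × tan(15°) = 297.4 km.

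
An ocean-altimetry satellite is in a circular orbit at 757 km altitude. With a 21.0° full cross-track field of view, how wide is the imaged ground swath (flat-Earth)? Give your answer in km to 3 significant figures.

281 km

Half-angle = 21.0°/2 = 10.5°.
Swath width ≈ 2h·tan(θ/2) = 2 × 757 × tan(10.5°) = 280.6 km.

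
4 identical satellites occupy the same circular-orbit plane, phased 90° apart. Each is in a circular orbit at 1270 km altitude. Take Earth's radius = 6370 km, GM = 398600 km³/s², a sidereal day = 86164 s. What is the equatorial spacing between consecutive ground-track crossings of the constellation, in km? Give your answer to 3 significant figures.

Semi-major axis a = 6370 + 1270 = 7640 km. Period T = 2π√(a³/μ) = 2π√(7640³/398600) = 6645.9 s = 110.76 min.
Single-satellite node shift = (6645.9/86164) × 360° = 27.77°.
With 4 satellites evenly phased, successive equator crossings are 27.77/4 = 6.942° apart.
That is 6.942 × 111.2 = 772 km at the equator.

772 km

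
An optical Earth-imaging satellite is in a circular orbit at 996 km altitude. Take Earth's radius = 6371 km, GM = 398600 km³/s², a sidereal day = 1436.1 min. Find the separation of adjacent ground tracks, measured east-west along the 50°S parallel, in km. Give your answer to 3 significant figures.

Semi-major axis a = 6371 + 996 = 7367 km. Period T = 2π√(a³/μ) = 2π√(7367³/398600) = 6292.8 s = 104.88 min.
Node shift per orbit = (6292.8/86166) × 360° = 26.29°.
Equatorial spacing = 26.29 × 111.2 km/° = 2923 km.
At 50° latitude, spacing = 2923 × cos(50°) = 1879 km.

1880 km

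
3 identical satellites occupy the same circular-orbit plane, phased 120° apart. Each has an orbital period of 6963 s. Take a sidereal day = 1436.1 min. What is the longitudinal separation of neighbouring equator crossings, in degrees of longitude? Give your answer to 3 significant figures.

9.70°

Single-satellite node shift = (6963.0/86166) × 360° = 29.09°.
With 3 satellites evenly phased, successive equator crossings are 29.09/3 = 9.697° apart.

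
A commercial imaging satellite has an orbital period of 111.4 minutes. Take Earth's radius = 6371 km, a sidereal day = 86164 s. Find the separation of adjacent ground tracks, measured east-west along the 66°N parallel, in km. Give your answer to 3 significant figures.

1260 km

T = 111.4 min = 6684.0 s.
Node shift per orbit = (6684.0/86164) × 360° = 27.93°.
Equatorial spacing = 27.93 × 111.2 km/° = 3105 km.
At 66° latitude, spacing = 3105 × cos(66°) = 1263 km.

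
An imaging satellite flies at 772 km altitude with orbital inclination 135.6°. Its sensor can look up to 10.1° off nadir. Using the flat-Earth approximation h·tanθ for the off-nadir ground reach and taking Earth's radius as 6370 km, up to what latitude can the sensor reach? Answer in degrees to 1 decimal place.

45.6°

Retrograde orbit: the ground track reaches ±(180° − i) = ±(180 − 135.6) = ±44.4°.
Sensor half-swath on the ground ≈ 772·tan(10.1°) = 138 km = 1.24° of latitude.
Maximum observable latitude ≈ 44.4 + 1.24 = 45.6°.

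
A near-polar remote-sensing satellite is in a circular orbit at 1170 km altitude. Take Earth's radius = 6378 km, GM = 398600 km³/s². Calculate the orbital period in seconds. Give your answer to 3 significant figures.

6530 seconds

Semi-major axis a = 6378 + 1170 = 7548 km. Period T = 2π√(a³/μ) = 2π√(7548³/398600) = 6526.2 s = 108.77 min.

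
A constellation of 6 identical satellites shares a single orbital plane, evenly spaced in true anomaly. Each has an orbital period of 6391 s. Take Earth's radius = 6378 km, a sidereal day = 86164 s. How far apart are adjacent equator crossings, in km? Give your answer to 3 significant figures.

495 km

Single-satellite node shift = (6391.0/86164) × 360° = 26.70°.
With 6 satellites evenly phased, successive equator crossings are 26.70/6 = 4.450° apart.
That is 4.450 × 111.3 = 495 km at the equator.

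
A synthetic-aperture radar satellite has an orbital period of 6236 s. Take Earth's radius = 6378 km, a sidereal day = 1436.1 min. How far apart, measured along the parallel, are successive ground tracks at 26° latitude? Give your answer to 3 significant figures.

2610 km

Node shift per orbit = (6236.0/86166) × 360° = 26.05°.
Equatorial spacing = 26.05 × 111.3 km/° = 2900 km.
At 26° latitude, spacing = 2900 × cos(26°) = 2607 km.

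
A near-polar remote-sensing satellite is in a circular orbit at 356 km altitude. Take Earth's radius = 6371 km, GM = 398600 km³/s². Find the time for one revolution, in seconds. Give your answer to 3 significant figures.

Semi-major axis a = 6371 + 356 = 6727 km. Period T = 2π√(a³/μ) = 2π√(6727³/398600) = 5490.9 s = 91.51 min.

5490 seconds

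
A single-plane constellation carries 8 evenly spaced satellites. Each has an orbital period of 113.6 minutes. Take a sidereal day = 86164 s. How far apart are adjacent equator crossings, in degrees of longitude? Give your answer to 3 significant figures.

T = 113.6 min = 6816.0 s.
Single-satellite node shift = (6816.0/86164) × 360° = 28.48°.
With 8 satellites evenly phased, successive equator crossings are 28.48/8 = 3.560° apart.

3.56°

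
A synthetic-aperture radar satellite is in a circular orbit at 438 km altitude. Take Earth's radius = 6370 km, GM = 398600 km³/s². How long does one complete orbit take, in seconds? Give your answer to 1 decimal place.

5590.4 seconds

Semi-major axis a = 6370 + 438 = 6808 km. Period T = 2π√(a³/μ) = 2π√(6808³/398600) = 5590.4 s = 93.17 min.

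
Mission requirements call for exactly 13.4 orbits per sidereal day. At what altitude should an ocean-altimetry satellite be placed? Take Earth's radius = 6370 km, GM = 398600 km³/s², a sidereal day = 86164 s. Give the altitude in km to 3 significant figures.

Required period T = 86164 / 13.4 = 6430.1 s.
From T = 2π√(a³/μ): a = (μ T²/4π²)^(1/3) = (398600 × 6430.1² / 4π²)^(1/3) = 7474 km.
Altitude h = a − R = 7474 − 6370 = 1104 km.

1100 km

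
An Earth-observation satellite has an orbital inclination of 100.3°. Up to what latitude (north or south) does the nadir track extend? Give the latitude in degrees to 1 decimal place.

79.7°

Retrograde orbit: the ground track reaches ±(180° − i) = ±(180 − 100.3) = ±79.7°.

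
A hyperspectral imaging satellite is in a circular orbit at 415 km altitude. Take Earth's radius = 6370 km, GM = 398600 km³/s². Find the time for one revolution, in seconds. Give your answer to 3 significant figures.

5560 seconds

Semi-major axis a = 6370 + 415 = 6785 km. Period T = 2π√(a³/μ) = 2π√(6785³/398600) = 5562.1 s = 92.70 min.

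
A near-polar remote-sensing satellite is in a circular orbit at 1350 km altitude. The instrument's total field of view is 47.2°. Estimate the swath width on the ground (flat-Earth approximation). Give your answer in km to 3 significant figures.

1180 km

Half-angle = 47.2°/2 = 23.6°.
Swath width ≈ 2h·tan(θ/2) = 2 × 1350 × tan(23.6°) = 1179.6 km.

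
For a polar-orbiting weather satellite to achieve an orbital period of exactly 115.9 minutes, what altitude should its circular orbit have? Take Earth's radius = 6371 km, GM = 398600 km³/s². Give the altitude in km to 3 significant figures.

T = 115.9 min = 6954.0 s.
From T = 2π√(a³/μ): a = (μ T²/4π²)^(1/3) = (398600 × 6954.0² / 4π²)^(1/3) = 7874 km.
Altitude h = a − R = 7874 − 6371 = 1503 km.

1500 km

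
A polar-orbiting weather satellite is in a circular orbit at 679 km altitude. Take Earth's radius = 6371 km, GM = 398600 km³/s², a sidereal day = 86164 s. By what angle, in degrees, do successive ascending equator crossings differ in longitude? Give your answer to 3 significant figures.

Semi-major axis a = 6371 + 679 = 7050 km. Period T = 2π√(a³/μ) = 2π√(7050³/398600) = 5891.1 s = 98.18 min.
During one orbit Earth rotates (5891.1 / 86164) × 360° = 24.61°.

24.6°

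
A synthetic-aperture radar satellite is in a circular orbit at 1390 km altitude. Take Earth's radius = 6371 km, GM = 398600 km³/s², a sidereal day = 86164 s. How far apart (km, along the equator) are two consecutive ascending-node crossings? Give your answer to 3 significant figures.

Semi-major axis a = 6371 + 1390 = 7761 km. Period T = 2π√(a³/μ) = 2π√(7761³/398600) = 6804.4 s = 113.41 min.
During one orbit Earth rotates (6804.4 / 86164) × 360° = 28.43°.
At the equator that is 28.43° × (2π·6371/360) km/° = 28.43 × 111.2 = 3161 km.

3160 km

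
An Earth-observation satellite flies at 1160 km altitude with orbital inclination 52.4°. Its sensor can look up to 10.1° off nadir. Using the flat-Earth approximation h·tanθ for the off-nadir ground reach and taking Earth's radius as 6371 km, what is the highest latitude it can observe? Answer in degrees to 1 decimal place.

For a prograde orbit the ground track reaches latitude ±i = ±52.4°.
Sensor half-swath on the ground ≈ 1160·tan(10.1°) = 207 km = 1.86° of latitude.
Maximum observable latitude ≈ 52.4 + 1.86 = 54.3°.

54.3°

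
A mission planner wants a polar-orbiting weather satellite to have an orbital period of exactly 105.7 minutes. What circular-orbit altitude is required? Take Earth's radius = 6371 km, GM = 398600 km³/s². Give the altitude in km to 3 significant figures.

1030 km

T = 105.7 min = 6342.0 s.
From T = 2π√(a³/μ): a = (μ T²/4π²)^(1/3) = (398600 × 6342.0² / 4π²)^(1/3) = 7405 km.
Altitude h = a − R = 7405 − 6371 = 1034 km.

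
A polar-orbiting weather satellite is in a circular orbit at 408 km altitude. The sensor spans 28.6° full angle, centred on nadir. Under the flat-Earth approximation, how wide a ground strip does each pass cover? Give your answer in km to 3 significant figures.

Half-angle = 28.6°/2 = 14.3°.
Swath width ≈ 2h·tan(θ/2) = 2 × 408 × tan(14.3°) = 208.0 km.

208 km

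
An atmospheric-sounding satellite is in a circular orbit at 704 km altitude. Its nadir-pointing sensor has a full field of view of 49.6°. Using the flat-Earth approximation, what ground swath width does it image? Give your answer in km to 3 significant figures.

Half-angle = 49.6°/2 = 24.8°.
Swath width ≈ 2h·tan(θ/2) = 2 × 704 × tan(24.8°) = 650.6 km.

651 km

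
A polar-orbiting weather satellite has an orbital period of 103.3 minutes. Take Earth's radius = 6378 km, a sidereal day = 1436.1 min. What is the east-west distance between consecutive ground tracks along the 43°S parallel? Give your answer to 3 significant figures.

T = 103.3 min = 6198.0 s.
Node shift per orbit = (6198.0/86166) × 360° = 25.90°.
Equatorial spacing = 25.90 × 111.3 km/° = 2883 km.
At 43° latitude, spacing = 2883 × cos(43°) = 2108 km.

2110 km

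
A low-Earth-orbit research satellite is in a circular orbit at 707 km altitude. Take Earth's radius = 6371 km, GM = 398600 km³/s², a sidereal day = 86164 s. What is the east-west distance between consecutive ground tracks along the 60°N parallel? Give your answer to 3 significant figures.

Semi-major axis a = 6371 + 707 = 7078 km. Period T = 2π√(a³/μ) = 2π√(7078³/398600) = 5926.2 s = 98.77 min.
Node shift per orbit = (5926.2/86164) × 360° = 24.76°.
Equatorial spacing = 24.76 × 111.2 km/° = 2753 km.
At 60° latitude, spacing = 2753 × cos(60°) = 1377 km.

1380 km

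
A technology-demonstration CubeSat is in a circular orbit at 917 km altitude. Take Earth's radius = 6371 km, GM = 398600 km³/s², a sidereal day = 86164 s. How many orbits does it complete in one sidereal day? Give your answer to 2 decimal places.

13.92

Semi-major axis a = 6371 + 917 = 7288 km. Period T = 2π√(a³/μ) = 2π√(7288³/398600) = 6191.9 s = 103.20 min.
Orbits per sidereal day = 86164 / 6191.9 = 13.916.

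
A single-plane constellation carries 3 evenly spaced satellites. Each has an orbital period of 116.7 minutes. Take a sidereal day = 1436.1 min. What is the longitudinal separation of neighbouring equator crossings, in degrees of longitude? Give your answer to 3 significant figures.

T = 116.7 min = 7002.0 s.
Single-satellite node shift = (7002.0/86166) × 360° = 29.25°.
With 3 satellites evenly phased, successive equator crossings are 29.25/3 = 9.751° apart.

9.75°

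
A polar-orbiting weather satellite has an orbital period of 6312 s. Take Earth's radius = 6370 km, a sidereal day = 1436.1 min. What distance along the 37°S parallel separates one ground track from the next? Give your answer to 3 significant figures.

Node shift per orbit = (6312.0/86166) × 360° = 26.37°.
Equatorial spacing = 26.37 × 111.2 km/° = 2932 km.
At 37° latitude, spacing = 2932 × cos(37°) = 2342 km.

2340 km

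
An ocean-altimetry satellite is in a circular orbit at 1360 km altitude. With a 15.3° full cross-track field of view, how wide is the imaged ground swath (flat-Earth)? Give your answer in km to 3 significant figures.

365 km

Half-angle = 15.3°/2 = 7.65°.
Swath width ≈ 2h·tan(θ/2) = 2 × 1360 × tan(7.65°) = 365.3 km.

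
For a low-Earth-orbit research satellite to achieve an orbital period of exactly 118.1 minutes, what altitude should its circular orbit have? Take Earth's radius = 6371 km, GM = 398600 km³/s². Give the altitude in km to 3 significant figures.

T = 118.1 min = 7086.0 s.
From T = 2π√(a³/μ): a = (μ T²/4π²)^(1/3) = (398600 × 7086.0² / 4π²)^(1/3) = 7974 km.
Altitude h = a − R = 7974 − 6371 = 1603 km.

1600 km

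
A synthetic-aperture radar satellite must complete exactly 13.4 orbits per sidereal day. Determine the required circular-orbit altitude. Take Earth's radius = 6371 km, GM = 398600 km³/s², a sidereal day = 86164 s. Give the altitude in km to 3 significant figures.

Required period T = 86164 / 13.4 = 6430.1 s.
From T = 2π√(a³/μ): a = (μ T²/4π²)^(1/3) = (398600 × 6430.1² / 4π²)^(1/3) = 7474 km.
Altitude h = a − R = 7474 − 6371 = 1103 km.

1100 km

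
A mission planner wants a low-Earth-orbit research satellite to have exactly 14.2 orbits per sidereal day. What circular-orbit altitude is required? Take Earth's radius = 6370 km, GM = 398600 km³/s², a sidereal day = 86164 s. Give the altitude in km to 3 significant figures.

820 km

Required period T = 86164 / 14.2 = 6067.9 s.
From T = 2π√(a³/μ): a = (μ T²/4π²)^(1/3) = (398600 × 6067.9² / 4π²)^(1/3) = 7190 km.
Altitude h = a − R = 7190 − 6370 = 820 km.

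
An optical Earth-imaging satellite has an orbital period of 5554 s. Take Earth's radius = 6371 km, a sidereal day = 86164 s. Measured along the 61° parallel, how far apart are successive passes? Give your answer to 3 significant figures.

1250 km

Node shift per orbit = (5554.0/86164) × 360° = 23.21°.
Equatorial spacing = 23.21 × 111.2 km/° = 2580 km.
At 61° latitude, spacing = 2580 × cos(61°) = 1251 km.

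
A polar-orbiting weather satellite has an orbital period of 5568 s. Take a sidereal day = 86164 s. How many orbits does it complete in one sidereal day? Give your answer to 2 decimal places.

15.47

Orbits per sidereal day = 86164 / 5568.0 = 15.475.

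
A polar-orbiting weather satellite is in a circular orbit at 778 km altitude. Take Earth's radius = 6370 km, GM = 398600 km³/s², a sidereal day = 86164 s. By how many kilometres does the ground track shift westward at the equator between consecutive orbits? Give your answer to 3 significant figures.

Semi-major axis a = 6370 + 778 = 7148 km. Period T = 2π√(a³/μ) = 2π√(7148³/398600) = 6014.3 s = 100.24 min.
During one orbit Earth rotates (6014.3 / 86164) × 360° = 25.13°.
At the equator that is 25.13° × (2π·6370/360) km/° = 25.13 × 111.2 = 2794 km.

2790 km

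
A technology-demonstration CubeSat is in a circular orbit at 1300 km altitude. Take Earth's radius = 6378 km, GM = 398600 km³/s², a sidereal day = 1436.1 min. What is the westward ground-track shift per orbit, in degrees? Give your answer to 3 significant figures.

Semi-major axis a = 6378 + 1300 = 7678 km. Period T = 2π√(a³/μ) = 2π√(7678³/398600) = 6695.5 s = 111.59 min.
During one orbit Earth rotates (6695.5 / 86166) × 360° = 27.97°.

28.0°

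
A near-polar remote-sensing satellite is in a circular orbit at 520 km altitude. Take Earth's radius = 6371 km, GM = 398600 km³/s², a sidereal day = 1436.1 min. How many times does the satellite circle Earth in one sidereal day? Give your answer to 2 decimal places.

15.14

Semi-major axis a = 6371 + 520 = 6891 km. Period T = 2π√(a³/μ) = 2π√(6891³/398600) = 5692.9 s = 94.88 min.
Orbits per sidereal day = 86166 / 5692.9 = 15.136.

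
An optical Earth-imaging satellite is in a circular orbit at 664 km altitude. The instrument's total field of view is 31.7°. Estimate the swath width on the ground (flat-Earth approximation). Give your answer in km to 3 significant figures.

Half-angle = 31.7°/2 = 15.85°.
Swath width ≈ 2h·tan(θ/2) = 2 × 664 × tan(15.85°) = 377.0 km.

377 km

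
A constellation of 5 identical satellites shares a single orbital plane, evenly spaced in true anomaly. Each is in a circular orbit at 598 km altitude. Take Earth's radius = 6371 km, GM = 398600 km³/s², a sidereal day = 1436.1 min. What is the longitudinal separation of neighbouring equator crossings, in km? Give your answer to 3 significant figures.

538 km

Semi-major axis a = 6371 + 598 = 6969 km. Period T = 2π√(a³/μ) = 2π√(6969³/398600) = 5789.8 s = 96.50 min.
Single-satellite node shift = (5789.8/86166) × 360° = 24.19°.
With 5 satellites evenly phased, successive equator crossings are 24.19/5 = 4.838° apart.
That is 4.838 × 111.2 = 538 km at the equator.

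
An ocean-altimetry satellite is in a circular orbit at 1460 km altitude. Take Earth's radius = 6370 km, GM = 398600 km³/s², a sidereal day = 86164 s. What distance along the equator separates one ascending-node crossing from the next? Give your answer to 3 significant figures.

3200 km

Semi-major axis a = 6370 + 1460 = 7830 km. Period T = 2π√(a³/μ) = 2π√(7830³/398600) = 6895.3 s = 114.92 min.
During one orbit Earth rotates (6895.3 / 86164) × 360° = 28.81°.
At the equator that is 28.81° × (2π·6370/360) km/° = 28.81 × 111.2 = 3203 km.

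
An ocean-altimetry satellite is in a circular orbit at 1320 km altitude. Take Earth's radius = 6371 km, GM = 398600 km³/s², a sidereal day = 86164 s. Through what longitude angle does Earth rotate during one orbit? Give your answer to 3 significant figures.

Semi-major axis a = 6371 + 1320 = 7691 km. Period T = 2π√(a³/μ) = 2π√(7691³/398600) = 6712.5 s = 111.88 min.
During one orbit Earth rotates (6712.5 / 86164) × 360° = 28.05°.

28.0°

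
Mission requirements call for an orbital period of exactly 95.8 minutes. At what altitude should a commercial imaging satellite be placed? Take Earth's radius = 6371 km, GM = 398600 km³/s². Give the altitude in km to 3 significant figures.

T = 95.8 min = 5748.0 s.
From T = 2π√(a³/μ): a = (μ T²/4π²)^(1/3) = (398600 × 5748.0² / 4π²)^(1/3) = 6935 km.
Altitude h = a − R = 6935 − 6371 = 564 km.

564 km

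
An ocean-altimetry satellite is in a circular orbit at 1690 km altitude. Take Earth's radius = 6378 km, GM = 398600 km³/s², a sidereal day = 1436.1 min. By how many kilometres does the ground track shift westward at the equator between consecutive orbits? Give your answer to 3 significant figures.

3350 km

Semi-major axis a = 6378 + 1690 = 8068 km. Period T = 2π√(a³/μ) = 2π√(8068³/398600) = 7212.1 s = 120.20 min.
During one orbit Earth rotates (7212.1 / 86166) × 360° = 30.13°.
At the equator that is 30.13° × (2π·6378/360) km/° = 30.13 × 111.3 = 3354 km.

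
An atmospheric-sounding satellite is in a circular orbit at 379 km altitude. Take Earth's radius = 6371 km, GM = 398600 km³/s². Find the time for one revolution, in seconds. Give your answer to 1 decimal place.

Semi-major axis a = 6371 + 379 = 6750 km. Period T = 2π√(a³/μ) = 2π√(6750³/398600) = 5519.1 s = 91.98 min.

5519.1 seconds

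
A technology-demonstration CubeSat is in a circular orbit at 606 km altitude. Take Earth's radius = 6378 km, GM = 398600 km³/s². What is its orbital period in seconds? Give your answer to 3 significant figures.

5810 seconds

Semi-major axis a = 6378 + 606 = 6984 km. Period T = 2π√(a³/μ) = 2π√(6984³/398600) = 5808.5 s = 96.81 min.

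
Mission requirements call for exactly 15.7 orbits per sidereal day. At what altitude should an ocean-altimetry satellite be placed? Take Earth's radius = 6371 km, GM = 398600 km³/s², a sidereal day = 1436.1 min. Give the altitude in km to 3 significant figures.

354 km

Required period T = 86166 / 15.7 = 5488.3 s.
From T = 2π√(a³/μ): a = (μ T²/4π²)^(1/3) = (398600 × 5488.3² / 4π²)^(1/3) = 6725 km.
Altitude h = a − R = 6725 − 6371 = 354 km.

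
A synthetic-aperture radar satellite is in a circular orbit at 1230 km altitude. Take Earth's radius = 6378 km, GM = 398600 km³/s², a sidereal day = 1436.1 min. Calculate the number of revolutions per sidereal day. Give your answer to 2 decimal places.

13.05

Semi-major axis a = 6378 + 1230 = 7608 km. Period T = 2π√(a³/μ) = 2π√(7608³/398600) = 6604.2 s = 110.07 min.
Orbits per sidereal day = 86166 / 6604.2 = 13.047.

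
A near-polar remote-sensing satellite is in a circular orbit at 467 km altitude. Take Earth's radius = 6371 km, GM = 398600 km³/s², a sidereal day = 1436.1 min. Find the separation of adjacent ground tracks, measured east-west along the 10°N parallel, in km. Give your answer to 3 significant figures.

Semi-major axis a = 6371 + 467 = 6838 km. Period T = 2π√(a³/μ) = 2π√(6838³/398600) = 5627.4 s = 93.79 min.
Node shift per orbit = (5627.4/86166) × 360° = 23.51°.
Equatorial spacing = 23.51 × 111.2 km/° = 2614 km.
At 10° latitude, spacing = 2614 × cos(10°) = 2575 km.

2570 km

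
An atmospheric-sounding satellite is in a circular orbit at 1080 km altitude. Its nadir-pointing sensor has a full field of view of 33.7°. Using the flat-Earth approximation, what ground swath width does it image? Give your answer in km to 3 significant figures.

654 km

Half-angle = 33.7°/2 = 16.85°.
Swath width ≈ 2h·tan(θ/2) = 2 × 1080 × tan(16.85°) = 654.2 km.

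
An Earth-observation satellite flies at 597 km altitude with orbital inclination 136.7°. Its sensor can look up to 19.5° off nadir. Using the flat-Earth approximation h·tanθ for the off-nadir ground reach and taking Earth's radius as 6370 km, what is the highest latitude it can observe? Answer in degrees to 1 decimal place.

45.2°

Retrograde orbit: the ground track reaches ±(180° − i) = ±(180 − 136.7) = ±43.3°.
Sensor half-swath on the ground ≈ 597·tan(19.5°) = 211 km = 1.90° of latitude.
Maximum observable latitude ≈ 43.3 + 1.90 = 45.2°.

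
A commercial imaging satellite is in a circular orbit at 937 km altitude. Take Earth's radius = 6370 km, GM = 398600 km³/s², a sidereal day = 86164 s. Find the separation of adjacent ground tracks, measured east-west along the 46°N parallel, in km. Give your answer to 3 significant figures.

Semi-major axis a = 6370 + 937 = 7307 km. Period T = 2π√(a³/μ) = 2π√(7307³/398600) = 6216.1 s = 103.60 min.
Node shift per orbit = (6216.1/86164) × 360° = 25.97°.
Equatorial spacing = 25.97 × 111.2 km/° = 2887 km.
At 46° latitude, spacing = 2887 × cos(46°) = 2006 km.

2010 km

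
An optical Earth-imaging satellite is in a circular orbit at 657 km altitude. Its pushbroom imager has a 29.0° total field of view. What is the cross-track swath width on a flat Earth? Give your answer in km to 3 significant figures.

Half-angle = 29.0°/2 = 14.5°.
Swath width ≈ 2h·tan(θ/2) = 2 × 657 × tan(14.5°) = 339.8 km.

340 km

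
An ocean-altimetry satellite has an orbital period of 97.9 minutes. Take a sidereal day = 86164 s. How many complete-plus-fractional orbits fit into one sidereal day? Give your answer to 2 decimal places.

T = 97.9 min = 5874.0 s.
Orbits per sidereal day = 86164 / 5874.0 = 14.669.

14.67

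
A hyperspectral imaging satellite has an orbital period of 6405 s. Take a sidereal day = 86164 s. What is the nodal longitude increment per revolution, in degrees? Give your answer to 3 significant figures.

26.8°

During one orbit Earth rotates (6405.0 / 86164) × 360° = 26.76°.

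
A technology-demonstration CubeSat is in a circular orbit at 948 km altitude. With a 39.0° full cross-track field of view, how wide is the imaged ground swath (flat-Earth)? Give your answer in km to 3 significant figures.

Half-angle = 39.0°/2 = 19.5°.
Swath width ≈ 2h·tan(θ/2) = 2 × 948 × tan(19.5°) = 671.4 km.

671 km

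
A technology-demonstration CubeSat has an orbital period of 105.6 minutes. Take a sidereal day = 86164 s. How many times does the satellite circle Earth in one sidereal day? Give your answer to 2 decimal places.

13.60

T = 105.6 min = 6336.0 s.
Orbits per sidereal day = 86164 / 6336.0 = 13.599.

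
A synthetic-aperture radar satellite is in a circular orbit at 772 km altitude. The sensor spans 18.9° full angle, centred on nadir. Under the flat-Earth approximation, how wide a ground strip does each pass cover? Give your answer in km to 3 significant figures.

257 km

Half-angle = 18.9°/2 = 9.45°.
Swath width ≈ 2h·tan(θ/2) = 2 × 772 × tan(9.45°) = 257.0 km.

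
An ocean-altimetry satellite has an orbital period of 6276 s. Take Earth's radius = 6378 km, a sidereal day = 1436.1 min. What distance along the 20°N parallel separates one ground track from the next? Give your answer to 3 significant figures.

2740 km

Node shift per orbit = (6276.0/86166) × 360° = 26.22°.
Equatorial spacing = 26.22 × 111.3 km/° = 2919 km.
At 20° latitude, spacing = 2919 × cos(20°) = 2743 km.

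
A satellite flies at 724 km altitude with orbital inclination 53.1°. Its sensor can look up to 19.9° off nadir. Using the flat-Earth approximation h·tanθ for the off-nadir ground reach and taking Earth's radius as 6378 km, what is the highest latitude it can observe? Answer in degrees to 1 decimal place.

55.5°

For a prograde orbit the ground track reaches latitude ±i = ±53.1°.
Sensor half-swath on the ground ≈ 724·tan(19.9°) = 262 km = 2.35° of latitude.
Maximum observable latitude ≈ 53.1 + 2.35 = 55.5°.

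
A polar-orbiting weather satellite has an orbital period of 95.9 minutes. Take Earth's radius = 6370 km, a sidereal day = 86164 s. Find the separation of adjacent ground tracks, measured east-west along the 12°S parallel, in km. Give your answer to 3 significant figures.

T = 95.9 min = 5754.0 s.
Node shift per orbit = (5754.0/86164) × 360° = 24.04°.
Equatorial spacing = 24.04 × 111.2 km/° = 2673 km.
At 12° latitude, spacing = 2673 × cos(12°) = 2614 km.

2610 km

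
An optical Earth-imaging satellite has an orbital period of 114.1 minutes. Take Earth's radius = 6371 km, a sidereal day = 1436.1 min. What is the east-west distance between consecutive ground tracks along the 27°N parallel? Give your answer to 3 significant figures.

T = 114.1 min = 6846.0 s.
Node shift per orbit = (6846.0/86166) × 360° = 28.60°.
Equatorial spacing = 28.60 × 111.2 km/° = 3180 km.
At 27° latitude, spacing = 3180 × cos(27°) = 2834 km.

2830 km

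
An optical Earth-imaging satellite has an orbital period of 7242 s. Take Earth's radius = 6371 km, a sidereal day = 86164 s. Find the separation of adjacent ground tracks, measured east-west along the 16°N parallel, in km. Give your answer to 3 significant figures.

3230 km

Node shift per orbit = (7242.0/86164) × 360° = 30.26°.
Equatorial spacing = 30.26 × 111.2 km/° = 3364 km.
At 16° latitude, spacing = 3364 × cos(16°) = 3234 km.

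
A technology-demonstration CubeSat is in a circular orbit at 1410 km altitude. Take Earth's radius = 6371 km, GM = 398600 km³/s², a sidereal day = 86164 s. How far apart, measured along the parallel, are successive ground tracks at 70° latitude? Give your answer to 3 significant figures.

Semi-major axis a = 6371 + 1410 = 7781 km. Period T = 2π√(a³/μ) = 2π√(7781³/398600) = 6830.7 s = 113.84 min.
Node shift per orbit = (6830.7/86164) × 360° = 28.54°.
Equatorial spacing = 28.54 × 111.2 km/° = 3173 km.
At 70° latitude, spacing = 3173 × cos(70°) = 1085 km.

1090 km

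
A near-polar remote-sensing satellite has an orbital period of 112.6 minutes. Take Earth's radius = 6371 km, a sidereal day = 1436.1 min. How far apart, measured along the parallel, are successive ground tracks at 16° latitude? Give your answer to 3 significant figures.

T = 112.6 min = 6756.0 s.
Node shift per orbit = (6756.0/86166) × 360° = 28.23°.
Equatorial spacing = 28.23 × 111.2 km/° = 3139 km.
At 16° latitude, spacing = 3139 × cos(16°) = 3017 km.

3020 km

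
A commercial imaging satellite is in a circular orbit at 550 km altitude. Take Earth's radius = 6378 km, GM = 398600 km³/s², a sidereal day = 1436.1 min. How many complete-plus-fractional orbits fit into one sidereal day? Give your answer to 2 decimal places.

Semi-major axis a = 6378 + 550 = 6928 km. Period T = 2π√(a³/μ) = 2π√(6928³/398600) = 5738.8 s = 95.65 min.
Orbits per sidereal day = 86166 / 5738.8 = 15.015.

15.01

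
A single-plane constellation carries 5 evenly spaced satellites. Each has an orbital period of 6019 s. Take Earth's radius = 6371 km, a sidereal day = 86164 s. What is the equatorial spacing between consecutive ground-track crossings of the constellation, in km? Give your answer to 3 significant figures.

559 km

Single-satellite node shift = (6019.0/86164) × 360° = 25.15°.
With 5 satellites evenly phased, successive equator crossings are 25.15/5 = 5.030° apart.
That is 5.030 × 111.2 = 559 km at the equator.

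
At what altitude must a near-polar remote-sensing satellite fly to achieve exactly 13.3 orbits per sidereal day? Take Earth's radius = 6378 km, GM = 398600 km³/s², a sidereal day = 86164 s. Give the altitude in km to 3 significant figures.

Required period T = 86164 / 13.3 = 6478.5 s.
From T = 2π√(a³/μ): a = (μ T²/4π²)^(1/3) = (398600 × 6478.5² / 4π²)^(1/3) = 7511 km.
Altitude h = a − R = 7511 − 6378 = 1133 km.

1130 km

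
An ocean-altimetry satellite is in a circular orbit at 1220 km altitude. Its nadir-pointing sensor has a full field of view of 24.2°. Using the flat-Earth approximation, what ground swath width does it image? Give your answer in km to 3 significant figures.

Half-angle = 24.2°/2 = 12.1°.
Swath width ≈ 2h·tan(θ/2) = 2 × 1220 × tan(12.1°) = 523.1 km.

523 km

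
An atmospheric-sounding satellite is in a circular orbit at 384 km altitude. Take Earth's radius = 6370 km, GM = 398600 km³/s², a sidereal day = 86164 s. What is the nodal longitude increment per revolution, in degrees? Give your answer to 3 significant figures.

23.1°

Semi-major axis a = 6370 + 384 = 6754 km. Period T = 2π√(a³/μ) = 2π√(6754³/398600) = 5524.0 s = 92.07 min.
During one orbit Earth rotates (5524.0 / 86164) × 360° = 23.08°.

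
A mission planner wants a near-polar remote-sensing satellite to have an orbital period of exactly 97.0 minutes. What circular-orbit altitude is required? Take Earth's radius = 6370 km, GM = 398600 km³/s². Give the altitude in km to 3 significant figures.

623 km

T = 97.0 min = 5820.0 s.
From T = 2π√(a³/μ): a = (μ T²/4π²)^(1/3) = (398600 × 5820.0² / 4π²)^(1/3) = 6993 km.
Altitude h = a − R = 6993 − 6370 = 623 km.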